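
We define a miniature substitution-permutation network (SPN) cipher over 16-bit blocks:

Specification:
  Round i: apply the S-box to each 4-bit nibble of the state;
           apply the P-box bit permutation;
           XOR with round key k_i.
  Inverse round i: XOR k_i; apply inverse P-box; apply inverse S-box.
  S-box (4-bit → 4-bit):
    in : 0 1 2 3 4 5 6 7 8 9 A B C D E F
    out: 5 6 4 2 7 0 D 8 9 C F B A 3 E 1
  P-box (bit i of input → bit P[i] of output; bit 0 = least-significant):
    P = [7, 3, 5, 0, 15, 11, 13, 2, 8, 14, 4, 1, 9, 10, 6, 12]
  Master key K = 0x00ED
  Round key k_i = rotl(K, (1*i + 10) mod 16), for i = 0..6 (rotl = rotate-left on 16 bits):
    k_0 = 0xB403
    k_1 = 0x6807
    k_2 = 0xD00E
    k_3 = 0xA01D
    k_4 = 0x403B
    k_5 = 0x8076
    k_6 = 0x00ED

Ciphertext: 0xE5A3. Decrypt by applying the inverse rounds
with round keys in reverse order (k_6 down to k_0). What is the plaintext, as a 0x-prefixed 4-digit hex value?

s_0 = ciphertext = 0xE5A3
s_1 = InvRound(s_0, k_6) = 0x1B63
s_2 = InvRound(s_1, k_5) = 0x80B7
s_3 = InvRound(s_2, k_4) = 0x538D
s_4 = InvRound(s_3, k_3) = 0x840F
s_5 = InvRound(s_4, k_2) = 0xC357
s_6 = InvRound(s_5, k_1) = 0x0045
s_7 = InvRound(s_6, k_0) = 0xE765

0xE765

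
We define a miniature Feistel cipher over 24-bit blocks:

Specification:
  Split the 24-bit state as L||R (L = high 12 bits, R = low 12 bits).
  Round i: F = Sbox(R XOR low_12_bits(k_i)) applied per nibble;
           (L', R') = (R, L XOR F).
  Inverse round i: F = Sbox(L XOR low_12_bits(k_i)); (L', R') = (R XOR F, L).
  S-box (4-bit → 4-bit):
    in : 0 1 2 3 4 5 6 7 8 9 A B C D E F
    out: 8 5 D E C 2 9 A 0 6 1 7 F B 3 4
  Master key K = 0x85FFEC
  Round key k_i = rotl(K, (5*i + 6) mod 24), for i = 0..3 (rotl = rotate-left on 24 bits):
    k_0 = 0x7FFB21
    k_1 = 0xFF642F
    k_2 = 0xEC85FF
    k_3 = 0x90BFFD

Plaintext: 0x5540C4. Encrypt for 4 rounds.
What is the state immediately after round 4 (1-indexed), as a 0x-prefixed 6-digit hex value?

0xD2D4BA

s_0 = plaintext = 0x5540C4
s_1 = Round(s_0, k_0) = 0x0C4266
s_2 = Round(s_1, k_1) = 0x266902
s_3 = Round(s_2, k_2) = 0x902D2D
s_4 = Round(s_3, k_3) = 0xD2D4BA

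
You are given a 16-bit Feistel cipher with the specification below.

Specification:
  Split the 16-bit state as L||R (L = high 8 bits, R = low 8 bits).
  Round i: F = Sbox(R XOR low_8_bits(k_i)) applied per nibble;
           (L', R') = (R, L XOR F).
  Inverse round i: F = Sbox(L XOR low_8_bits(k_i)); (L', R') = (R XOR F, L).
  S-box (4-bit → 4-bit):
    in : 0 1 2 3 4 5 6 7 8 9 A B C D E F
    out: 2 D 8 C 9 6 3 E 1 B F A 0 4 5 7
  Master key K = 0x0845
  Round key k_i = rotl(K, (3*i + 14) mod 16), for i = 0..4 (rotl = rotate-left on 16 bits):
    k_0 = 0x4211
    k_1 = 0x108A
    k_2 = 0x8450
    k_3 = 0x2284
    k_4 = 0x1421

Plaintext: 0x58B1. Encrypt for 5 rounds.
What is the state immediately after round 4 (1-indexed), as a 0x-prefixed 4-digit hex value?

s_0 = plaintext = 0x58B1
s_1 = Round(s_0, k_0) = 0xB1AA
s_2 = Round(s_1, k_1) = 0xAA33
s_3 = Round(s_2, k_2) = 0x3396
s_4 = Round(s_3, k_3) = 0x96EB
s_5 = Round(s_4, k_4) = 0xEB99

0x96EB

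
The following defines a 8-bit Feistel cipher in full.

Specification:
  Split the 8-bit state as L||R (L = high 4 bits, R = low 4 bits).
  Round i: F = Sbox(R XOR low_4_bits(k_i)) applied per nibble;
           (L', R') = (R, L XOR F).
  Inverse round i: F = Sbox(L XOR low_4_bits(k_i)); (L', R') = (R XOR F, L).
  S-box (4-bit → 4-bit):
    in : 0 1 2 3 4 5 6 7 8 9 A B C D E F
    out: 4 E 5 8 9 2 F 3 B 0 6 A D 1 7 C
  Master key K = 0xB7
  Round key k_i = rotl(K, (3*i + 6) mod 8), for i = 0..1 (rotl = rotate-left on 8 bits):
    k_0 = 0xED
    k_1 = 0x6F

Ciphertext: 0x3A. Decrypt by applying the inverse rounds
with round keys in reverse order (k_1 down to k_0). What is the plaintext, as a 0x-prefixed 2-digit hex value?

0x57

s_0 = ciphertext = 0x3A
s_1 = InvRound(s_0, k_1) = 0x73
s_2 = InvRound(s_1, k_0) = 0x57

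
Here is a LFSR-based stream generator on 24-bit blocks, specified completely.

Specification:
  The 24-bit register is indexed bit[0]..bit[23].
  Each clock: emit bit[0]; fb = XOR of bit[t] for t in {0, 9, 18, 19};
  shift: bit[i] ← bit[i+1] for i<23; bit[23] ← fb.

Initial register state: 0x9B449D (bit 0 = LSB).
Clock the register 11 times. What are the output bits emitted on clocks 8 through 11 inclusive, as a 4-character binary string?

reg_0 = 0x9B449D
clock 1: out=1, reg = 0x4DA24E
clock 2: out=0, reg = 0xA6D127
clock 3: out=1, reg = 0x536893
clock 4: out=1, reg = 0xA9B449
clock 5: out=1, reg = 0x54DA24
clock 6: out=0, reg = 0x2A6D12
clock 7: out=0, reg = 0x953689
clock 8: out=1, reg = 0xCA9B44
clock 9: out=0, reg = 0x654DA2
clock 10: out=0, reg = 0xB2A6D1
clock 11: out=1, reg = 0x595368

1001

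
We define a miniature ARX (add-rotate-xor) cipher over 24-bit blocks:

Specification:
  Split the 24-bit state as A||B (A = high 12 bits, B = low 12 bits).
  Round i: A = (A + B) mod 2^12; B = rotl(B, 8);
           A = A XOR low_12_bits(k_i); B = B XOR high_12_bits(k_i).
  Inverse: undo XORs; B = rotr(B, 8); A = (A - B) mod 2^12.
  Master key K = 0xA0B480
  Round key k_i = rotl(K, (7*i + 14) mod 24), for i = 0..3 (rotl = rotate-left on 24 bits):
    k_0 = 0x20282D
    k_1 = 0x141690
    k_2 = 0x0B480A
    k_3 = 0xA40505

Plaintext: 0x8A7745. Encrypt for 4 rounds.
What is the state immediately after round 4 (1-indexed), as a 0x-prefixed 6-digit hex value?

s_0 = plaintext = 0x8A7745
s_1 = Round(s_0, k_0) = 0x7C1776
s_2 = Round(s_1, k_1) = 0x9A7736
s_3 = Round(s_2, k_2) = 0x8D76C7
s_4 = Round(s_3, k_3) = 0xA9BD2C

0xA9BD2C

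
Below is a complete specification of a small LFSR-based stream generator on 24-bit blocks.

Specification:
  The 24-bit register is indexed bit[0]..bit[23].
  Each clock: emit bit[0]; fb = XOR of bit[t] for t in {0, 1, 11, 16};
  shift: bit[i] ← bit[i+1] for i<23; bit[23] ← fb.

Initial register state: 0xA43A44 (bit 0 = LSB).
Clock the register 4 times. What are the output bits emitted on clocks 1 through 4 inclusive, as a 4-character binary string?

0010

reg_0 = 0xA43A44
clock 1: out=0, reg = 0xD21D22
clock 2: out=0, reg = 0x690E91
clock 3: out=1, reg = 0xB48748
clock 4: out=0, reg = 0x5A43A4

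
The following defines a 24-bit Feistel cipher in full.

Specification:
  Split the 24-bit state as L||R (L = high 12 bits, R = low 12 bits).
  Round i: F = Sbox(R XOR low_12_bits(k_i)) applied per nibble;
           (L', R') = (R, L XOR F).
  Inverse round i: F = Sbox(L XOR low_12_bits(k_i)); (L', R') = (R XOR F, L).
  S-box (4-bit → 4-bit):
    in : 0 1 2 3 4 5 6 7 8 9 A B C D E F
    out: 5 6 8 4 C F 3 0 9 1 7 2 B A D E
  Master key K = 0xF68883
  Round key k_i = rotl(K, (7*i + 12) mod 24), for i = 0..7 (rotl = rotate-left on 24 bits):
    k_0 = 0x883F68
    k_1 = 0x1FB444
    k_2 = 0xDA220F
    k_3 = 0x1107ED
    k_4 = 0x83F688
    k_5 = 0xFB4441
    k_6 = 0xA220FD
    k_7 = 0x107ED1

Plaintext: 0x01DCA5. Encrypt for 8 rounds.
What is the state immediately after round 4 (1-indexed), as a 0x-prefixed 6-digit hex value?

s_0 = plaintext = 0x01DCA5
s_1 = Round(s_0, k_0) = 0xCA54A7
s_2 = Round(s_1, k_1) = 0x4A7971
s_3 = Round(s_2, k_2) = 0x9716AA
s_4 = Round(s_3, k_3) = 0x6AAFB1
s_5 = Round(s_4, k_4) = 0xFB17EB
s_6 = Round(s_5, k_5) = 0x7EBBC6
s_7 = Round(s_6, k_6) = 0xBC65A9
s_8 = Round(s_7, k_7) = 0x5A99CF

0x6AAFB1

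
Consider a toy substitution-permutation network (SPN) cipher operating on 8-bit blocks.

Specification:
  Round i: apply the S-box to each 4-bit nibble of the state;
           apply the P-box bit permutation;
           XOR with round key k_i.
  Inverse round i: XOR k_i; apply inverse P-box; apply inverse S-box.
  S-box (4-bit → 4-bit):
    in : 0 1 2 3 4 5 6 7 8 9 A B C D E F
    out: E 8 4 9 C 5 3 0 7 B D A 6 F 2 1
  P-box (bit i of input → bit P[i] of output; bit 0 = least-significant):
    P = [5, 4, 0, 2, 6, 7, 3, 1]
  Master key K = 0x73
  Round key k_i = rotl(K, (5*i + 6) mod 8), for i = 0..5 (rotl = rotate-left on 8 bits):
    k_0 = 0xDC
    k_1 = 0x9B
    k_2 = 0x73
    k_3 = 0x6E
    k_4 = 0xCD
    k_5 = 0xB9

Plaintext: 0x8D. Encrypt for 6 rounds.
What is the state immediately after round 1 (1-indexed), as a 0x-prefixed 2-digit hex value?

0x21

s_0 = plaintext = 0x8D
s_1 = Round(s_0, k_0) = 0x21
s_2 = Round(s_1, k_1) = 0x97
s_3 = Round(s_2, k_2) = 0xB1
s_4 = Round(s_3, k_3) = 0xE8
s_5 = Round(s_4, k_4) = 0x7C
s_6 = Round(s_5, k_5) = 0xA8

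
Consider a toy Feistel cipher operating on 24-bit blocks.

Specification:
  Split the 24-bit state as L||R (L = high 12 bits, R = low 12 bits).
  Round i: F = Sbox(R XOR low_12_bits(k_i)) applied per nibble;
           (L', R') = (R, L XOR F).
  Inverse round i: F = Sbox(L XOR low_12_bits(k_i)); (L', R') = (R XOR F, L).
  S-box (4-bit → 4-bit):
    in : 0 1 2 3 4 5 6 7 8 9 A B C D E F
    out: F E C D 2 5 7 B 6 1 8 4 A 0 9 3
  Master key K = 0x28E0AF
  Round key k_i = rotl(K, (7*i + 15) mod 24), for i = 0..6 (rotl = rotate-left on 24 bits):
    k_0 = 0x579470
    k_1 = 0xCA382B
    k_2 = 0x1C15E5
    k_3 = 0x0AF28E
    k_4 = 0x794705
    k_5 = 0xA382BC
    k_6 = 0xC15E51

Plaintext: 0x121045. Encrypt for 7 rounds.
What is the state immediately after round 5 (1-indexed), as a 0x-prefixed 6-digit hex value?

0x77D2CF

s_0 = plaintext = 0x121045
s_1 = Round(s_0, k_0) = 0x0453F4
s_2 = Round(s_1, k_1) = 0x3F4446
s_3 = Round(s_2, k_2) = 0x446D79
s_4 = Round(s_3, k_3) = 0xD7977D
s_5 = Round(s_4, k_4) = 0x77D2CF
s_6 = Round(s_5, k_5) = 0x2CF8C0
s_7 = Round(s_6, k_6) = 0x8C05D1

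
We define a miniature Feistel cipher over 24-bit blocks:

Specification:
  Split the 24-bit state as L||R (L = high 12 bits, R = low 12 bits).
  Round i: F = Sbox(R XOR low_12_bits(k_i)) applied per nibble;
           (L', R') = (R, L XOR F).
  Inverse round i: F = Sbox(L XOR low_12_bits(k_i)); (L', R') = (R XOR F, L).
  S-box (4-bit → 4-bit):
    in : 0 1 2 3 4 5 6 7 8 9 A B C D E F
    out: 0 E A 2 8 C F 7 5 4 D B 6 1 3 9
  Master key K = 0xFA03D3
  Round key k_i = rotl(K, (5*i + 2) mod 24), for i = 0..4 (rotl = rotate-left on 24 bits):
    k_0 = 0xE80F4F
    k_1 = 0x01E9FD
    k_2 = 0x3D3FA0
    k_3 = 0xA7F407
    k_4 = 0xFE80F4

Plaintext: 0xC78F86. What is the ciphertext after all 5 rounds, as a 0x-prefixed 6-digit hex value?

s_0 = plaintext = 0xC78F86
s_1 = Round(s_0, k_0) = 0xF86C1C
s_2 = Round(s_1, k_1) = 0xC1C3B8
s_3 = Round(s_2, k_2) = 0x3B8AF9
s_4 = Round(s_3, k_3) = 0xAF902B
s_5 = Round(s_4, k_4) = 0x02BAE0

0x02BAE0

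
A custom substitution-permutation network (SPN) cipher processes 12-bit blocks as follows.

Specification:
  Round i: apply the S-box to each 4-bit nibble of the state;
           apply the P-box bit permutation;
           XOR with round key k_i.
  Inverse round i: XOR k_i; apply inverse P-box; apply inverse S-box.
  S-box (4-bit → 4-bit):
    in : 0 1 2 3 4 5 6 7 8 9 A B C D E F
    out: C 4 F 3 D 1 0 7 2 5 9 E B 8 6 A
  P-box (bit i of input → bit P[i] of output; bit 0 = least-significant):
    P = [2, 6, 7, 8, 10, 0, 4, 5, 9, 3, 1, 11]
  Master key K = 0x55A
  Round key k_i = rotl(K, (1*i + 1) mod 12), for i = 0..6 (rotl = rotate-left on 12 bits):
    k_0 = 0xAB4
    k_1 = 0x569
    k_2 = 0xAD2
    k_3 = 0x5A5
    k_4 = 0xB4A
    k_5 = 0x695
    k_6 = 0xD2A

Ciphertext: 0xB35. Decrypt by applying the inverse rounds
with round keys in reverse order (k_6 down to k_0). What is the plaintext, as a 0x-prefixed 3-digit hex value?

0xC0A

s_0 = ciphertext = 0xB35
s_1 = InvRound(s_0, k_6) = 0x775
s_2 = InvRound(s_1, k_5) = 0x6DB
s_3 = InvRound(s_2, k_4) = 0xD70
s_4 = InvRound(s_3, k_3) = 0xDE7
s_5 = InvRound(s_4, k_2) = 0x52A
s_6 = InvRound(s_5, k_1) = 0x188
s_7 = InvRound(s_6, k_0) = 0xC0A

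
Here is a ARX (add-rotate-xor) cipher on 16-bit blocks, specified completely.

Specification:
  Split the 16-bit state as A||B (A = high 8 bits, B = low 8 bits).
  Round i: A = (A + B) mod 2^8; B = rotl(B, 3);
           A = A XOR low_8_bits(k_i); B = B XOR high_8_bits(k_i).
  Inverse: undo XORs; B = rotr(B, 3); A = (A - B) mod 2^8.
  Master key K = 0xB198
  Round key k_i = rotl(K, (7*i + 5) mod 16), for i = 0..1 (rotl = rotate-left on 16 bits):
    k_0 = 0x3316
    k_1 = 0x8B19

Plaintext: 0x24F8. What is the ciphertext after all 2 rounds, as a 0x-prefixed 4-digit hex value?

0xE72C

s_0 = plaintext = 0x24F8
s_1 = Round(s_0, k_0) = 0x0AF4
s_2 = Round(s_1, k_1) = 0xE72C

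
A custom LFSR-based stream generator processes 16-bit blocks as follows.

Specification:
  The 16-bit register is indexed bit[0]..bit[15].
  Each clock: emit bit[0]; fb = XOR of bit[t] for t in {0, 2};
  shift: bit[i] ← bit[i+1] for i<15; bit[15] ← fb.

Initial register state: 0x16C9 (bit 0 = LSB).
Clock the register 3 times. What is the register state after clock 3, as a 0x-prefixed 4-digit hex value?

reg_0 = 0x16C9
clock 1: out=1, reg = 0x8B64
clock 2: out=0, reg = 0xC5B2
clock 3: out=0, reg = 0x62D9

0x62D9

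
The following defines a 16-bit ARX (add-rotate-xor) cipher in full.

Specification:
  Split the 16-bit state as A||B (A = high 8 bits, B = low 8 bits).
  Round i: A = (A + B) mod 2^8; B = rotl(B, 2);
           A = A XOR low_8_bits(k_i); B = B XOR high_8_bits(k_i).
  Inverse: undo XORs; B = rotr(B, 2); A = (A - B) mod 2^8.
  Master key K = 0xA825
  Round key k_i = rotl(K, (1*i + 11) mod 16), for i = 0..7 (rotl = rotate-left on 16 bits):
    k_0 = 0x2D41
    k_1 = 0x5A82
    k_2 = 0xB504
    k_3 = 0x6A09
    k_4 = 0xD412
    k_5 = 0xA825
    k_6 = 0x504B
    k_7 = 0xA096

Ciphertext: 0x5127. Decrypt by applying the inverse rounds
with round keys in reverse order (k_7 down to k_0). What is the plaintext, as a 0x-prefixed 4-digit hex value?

0x142B

s_0 = ciphertext = 0x5127
s_1 = InvRound(s_0, k_7) = 0xE6E1
s_2 = InvRound(s_1, k_6) = 0x416C
s_3 = InvRound(s_2, k_5) = 0x3331
s_4 = InvRound(s_3, k_4) = 0xA879
s_5 = InvRound(s_4, k_3) = 0xDDC4
s_6 = InvRound(s_5, k_2) = 0x7D5C
s_7 = InvRound(s_6, k_1) = 0x7E81
s_8 = InvRound(s_7, k_0) = 0x142B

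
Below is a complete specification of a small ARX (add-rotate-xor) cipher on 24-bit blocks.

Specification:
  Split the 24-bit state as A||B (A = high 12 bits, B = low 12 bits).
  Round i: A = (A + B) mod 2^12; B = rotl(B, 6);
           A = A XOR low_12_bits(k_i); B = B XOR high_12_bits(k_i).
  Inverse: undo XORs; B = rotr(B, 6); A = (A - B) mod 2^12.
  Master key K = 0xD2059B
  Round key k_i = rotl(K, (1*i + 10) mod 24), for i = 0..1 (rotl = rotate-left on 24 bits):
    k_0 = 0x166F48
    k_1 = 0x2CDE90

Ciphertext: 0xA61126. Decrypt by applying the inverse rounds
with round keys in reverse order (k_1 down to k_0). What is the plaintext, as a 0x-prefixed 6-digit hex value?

s_0 = ciphertext = 0xA61126
s_1 = InvRound(s_0, k_1) = 0xA22ACF
s_2 = InvRound(s_1, k_0) = 0xAFCA6E

0xAFCA6E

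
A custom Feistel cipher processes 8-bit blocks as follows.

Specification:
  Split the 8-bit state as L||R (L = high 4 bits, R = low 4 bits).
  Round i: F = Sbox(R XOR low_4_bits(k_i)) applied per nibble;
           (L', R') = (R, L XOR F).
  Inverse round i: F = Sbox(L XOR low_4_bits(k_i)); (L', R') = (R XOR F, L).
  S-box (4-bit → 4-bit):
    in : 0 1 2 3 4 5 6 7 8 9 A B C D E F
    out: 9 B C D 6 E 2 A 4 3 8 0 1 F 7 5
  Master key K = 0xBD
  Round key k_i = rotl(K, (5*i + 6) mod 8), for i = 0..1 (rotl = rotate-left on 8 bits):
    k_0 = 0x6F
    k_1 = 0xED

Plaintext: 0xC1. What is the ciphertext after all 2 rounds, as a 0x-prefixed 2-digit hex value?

s_0 = plaintext = 0xC1
s_1 = Round(s_0, k_0) = 0x1B
s_2 = Round(s_1, k_1) = 0xB3

0xB3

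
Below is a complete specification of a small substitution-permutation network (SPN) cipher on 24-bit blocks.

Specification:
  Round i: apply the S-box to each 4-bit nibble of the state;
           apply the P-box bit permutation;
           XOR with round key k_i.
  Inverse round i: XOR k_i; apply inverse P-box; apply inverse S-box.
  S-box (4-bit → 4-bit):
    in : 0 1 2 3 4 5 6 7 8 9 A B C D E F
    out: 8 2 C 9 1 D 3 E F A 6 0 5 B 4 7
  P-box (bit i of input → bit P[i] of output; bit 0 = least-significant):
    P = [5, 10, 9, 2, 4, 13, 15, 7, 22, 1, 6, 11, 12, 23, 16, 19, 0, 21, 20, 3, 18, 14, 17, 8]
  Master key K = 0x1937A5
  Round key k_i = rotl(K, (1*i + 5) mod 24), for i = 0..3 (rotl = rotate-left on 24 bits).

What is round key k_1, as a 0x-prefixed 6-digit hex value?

0x4DE946

K = 0x1937A5
k_0 = rotl(K, (1*0+5) mod 24) = rotl(K, 5) = 0x26F4A3
k_1 = rotl(K, (1*1+5) mod 24) = rotl(K, 6) = 0x4DE946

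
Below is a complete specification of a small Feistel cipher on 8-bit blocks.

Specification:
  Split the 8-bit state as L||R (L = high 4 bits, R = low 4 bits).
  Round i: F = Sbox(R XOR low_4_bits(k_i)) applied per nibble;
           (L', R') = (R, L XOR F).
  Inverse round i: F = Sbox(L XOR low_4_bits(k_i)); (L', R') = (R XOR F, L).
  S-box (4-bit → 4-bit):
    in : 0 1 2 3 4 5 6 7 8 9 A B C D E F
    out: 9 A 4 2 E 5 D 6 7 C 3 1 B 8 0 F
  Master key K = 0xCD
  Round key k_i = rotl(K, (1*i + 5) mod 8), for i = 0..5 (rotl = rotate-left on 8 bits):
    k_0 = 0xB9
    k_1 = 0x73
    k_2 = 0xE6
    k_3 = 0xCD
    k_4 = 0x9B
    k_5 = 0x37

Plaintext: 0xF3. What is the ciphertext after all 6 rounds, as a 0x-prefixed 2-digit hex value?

s_0 = plaintext = 0xF3
s_1 = Round(s_0, k_0) = 0x3C
s_2 = Round(s_1, k_1) = 0xCC
s_3 = Round(s_2, k_2) = 0xCF
s_4 = Round(s_3, k_3) = 0xF8
s_5 = Round(s_4, k_4) = 0x8D
s_6 = Round(s_5, k_5) = 0xDB

0xDB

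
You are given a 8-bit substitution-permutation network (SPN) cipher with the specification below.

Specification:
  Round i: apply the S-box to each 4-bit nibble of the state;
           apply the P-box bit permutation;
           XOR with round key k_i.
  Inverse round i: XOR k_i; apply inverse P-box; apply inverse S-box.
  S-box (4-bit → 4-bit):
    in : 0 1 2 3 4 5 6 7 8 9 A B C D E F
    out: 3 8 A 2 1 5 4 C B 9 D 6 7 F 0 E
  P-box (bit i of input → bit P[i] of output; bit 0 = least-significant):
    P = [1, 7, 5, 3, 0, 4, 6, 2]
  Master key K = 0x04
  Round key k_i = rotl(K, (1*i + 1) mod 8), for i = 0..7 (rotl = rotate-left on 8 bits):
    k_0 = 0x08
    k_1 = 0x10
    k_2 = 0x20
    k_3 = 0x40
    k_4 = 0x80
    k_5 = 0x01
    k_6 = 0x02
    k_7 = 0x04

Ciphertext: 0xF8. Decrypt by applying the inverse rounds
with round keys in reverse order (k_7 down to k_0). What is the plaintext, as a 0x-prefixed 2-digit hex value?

0x9B

s_0 = ciphertext = 0xF8
s_1 = InvRound(s_0, k_7) = 0xFF
s_2 = InvRound(s_1, k_6) = 0xDF
s_3 = InvRound(s_2, k_5) = 0xF8
s_4 = InvRound(s_3, k_4) = 0xB7
s_5 = InvRound(s_4, k_3) = 0xDC
s_6 = InvRound(s_5, k_2) = 0xFF
s_7 = InvRound(s_6, k_1) = 0xAD
s_8 = InvRound(s_7, k_0) = 0x9B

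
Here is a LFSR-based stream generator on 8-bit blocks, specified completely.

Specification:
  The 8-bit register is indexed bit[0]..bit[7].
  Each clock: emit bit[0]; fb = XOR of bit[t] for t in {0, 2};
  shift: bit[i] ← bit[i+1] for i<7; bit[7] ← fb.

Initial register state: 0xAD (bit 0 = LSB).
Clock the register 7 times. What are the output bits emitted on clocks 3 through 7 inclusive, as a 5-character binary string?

11010

reg_0 = 0xAD
clock 1: out=1, reg = 0x56
clock 2: out=0, reg = 0xAB
clock 3: out=1, reg = 0xD5
clock 4: out=1, reg = 0x6A
clock 5: out=0, reg = 0x35
clock 6: out=1, reg = 0x1A
clock 7: out=0, reg = 0x0D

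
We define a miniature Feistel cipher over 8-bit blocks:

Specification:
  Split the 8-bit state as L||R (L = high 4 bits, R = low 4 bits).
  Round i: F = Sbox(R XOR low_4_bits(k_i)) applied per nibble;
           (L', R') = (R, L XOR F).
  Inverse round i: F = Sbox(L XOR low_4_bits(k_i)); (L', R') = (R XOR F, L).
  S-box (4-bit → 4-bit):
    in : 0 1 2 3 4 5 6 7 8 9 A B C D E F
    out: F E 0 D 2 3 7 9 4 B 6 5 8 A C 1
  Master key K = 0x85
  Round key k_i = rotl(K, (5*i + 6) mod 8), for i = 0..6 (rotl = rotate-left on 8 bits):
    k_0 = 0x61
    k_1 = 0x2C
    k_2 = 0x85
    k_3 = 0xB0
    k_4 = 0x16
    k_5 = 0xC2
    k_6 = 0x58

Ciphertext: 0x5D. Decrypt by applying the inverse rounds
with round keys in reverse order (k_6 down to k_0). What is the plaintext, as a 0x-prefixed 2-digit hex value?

s_0 = ciphertext = 0x5D
s_1 = InvRound(s_0, k_6) = 0x75
s_2 = InvRound(s_1, k_5) = 0x67
s_3 = InvRound(s_2, k_4) = 0x86
s_4 = InvRound(s_3, k_3) = 0x28
s_5 = InvRound(s_4, k_2) = 0x12
s_6 = InvRound(s_5, k_1) = 0x81
s_7 = InvRound(s_6, k_0) = 0xA8

0xA8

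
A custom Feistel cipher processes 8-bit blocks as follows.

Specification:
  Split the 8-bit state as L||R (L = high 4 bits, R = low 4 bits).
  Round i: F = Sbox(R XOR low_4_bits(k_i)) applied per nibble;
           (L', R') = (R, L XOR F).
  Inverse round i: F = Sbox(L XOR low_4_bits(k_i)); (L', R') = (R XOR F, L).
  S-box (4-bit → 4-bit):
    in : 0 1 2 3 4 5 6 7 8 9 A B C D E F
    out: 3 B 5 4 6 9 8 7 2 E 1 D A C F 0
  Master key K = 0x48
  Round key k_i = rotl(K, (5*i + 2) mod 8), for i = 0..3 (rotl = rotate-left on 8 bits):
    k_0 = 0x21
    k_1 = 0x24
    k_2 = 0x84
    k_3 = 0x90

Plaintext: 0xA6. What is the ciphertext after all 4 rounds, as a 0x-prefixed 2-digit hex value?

0x7F

s_0 = plaintext = 0xA6
s_1 = Round(s_0, k_0) = 0x6D
s_2 = Round(s_1, k_1) = 0xD8
s_3 = Round(s_2, k_2) = 0x87
s_4 = Round(s_3, k_3) = 0x7F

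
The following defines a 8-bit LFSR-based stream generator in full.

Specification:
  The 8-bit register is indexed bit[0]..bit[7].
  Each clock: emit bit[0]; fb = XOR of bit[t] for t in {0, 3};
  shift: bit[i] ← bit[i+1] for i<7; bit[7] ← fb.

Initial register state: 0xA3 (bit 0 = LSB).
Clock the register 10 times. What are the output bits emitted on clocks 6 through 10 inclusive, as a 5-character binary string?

10111

reg_0 = 0xA3
clock 1: out=1, reg = 0xD1
clock 2: out=1, reg = 0xE8
clock 3: out=0, reg = 0xF4
clock 4: out=0, reg = 0x7A
clock 5: out=0, reg = 0xBD
clock 6: out=1, reg = 0x5E
clock 7: out=0, reg = 0xAF
clock 8: out=1, reg = 0x57
clock 9: out=1, reg = 0xAB
clock 10: out=1, reg = 0x55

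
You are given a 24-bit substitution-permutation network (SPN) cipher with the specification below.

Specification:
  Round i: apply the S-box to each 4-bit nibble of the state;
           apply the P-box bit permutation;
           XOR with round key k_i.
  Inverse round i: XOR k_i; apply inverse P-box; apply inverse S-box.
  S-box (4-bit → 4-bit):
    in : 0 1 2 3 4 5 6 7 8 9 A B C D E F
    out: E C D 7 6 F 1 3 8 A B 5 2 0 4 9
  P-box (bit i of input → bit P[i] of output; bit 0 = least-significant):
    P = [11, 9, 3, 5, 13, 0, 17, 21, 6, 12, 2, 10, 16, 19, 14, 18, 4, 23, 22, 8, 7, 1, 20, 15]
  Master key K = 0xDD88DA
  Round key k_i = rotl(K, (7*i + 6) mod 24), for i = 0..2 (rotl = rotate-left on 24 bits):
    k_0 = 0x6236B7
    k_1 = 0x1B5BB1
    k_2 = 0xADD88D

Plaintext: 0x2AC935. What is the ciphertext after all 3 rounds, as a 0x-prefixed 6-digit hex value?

s_0 = plaintext = 0x2AC935
s_1 = Round(s_0, k_0) = 0xF8890E
s_2 = Round(s_1, k_1) = 0x3DCE38
s_3 = Round(s_2, k_2) = 0xB7F82A

0xB7F82A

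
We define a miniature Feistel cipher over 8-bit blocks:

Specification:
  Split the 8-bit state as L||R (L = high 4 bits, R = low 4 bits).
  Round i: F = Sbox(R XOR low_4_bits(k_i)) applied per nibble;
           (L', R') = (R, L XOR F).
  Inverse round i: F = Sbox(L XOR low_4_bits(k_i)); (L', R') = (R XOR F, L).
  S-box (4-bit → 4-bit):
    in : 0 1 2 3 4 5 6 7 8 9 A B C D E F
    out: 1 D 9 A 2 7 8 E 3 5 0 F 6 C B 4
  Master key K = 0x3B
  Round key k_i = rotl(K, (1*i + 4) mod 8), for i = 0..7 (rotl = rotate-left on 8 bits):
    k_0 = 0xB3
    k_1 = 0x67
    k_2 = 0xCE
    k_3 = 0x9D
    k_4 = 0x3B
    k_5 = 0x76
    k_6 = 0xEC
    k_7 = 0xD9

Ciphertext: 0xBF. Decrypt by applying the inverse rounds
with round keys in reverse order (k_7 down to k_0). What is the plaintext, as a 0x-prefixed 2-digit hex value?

0x5E

s_0 = ciphertext = 0xBF
s_1 = InvRound(s_0, k_7) = 0x6B
s_2 = InvRound(s_1, k_6) = 0xB6
s_3 = InvRound(s_2, k_5) = 0xAB
s_4 = InvRound(s_3, k_4) = 0x6A
s_5 = InvRound(s_4, k_3) = 0x56
s_6 = InvRound(s_5, k_2) = 0x95
s_7 = InvRound(s_6, k_1) = 0xE9
s_8 = InvRound(s_7, k_0) = 0x5E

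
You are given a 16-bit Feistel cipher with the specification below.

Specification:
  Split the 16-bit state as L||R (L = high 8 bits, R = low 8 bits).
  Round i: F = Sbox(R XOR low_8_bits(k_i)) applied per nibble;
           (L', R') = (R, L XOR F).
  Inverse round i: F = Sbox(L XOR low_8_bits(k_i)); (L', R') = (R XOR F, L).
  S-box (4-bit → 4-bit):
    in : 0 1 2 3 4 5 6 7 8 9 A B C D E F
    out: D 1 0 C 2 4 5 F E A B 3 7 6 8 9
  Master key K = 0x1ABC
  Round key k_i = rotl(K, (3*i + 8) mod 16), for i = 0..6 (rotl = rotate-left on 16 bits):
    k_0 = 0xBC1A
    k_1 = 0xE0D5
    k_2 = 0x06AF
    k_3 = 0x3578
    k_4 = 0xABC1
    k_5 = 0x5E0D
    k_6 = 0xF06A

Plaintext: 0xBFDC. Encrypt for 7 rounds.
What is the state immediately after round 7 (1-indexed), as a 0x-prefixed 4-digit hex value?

s_0 = plaintext = 0xBFDC
s_1 = Round(s_0, k_0) = 0xDCCA
s_2 = Round(s_1, k_1) = 0xCAC5
s_3 = Round(s_2, k_2) = 0xC591
s_4 = Round(s_3, k_3) = 0x914F
s_5 = Round(s_4, k_4) = 0x4F79
s_6 = Round(s_5, k_5) = 0x79BD
s_7 = Round(s_6, k_6) = 0xBD16

0xBD16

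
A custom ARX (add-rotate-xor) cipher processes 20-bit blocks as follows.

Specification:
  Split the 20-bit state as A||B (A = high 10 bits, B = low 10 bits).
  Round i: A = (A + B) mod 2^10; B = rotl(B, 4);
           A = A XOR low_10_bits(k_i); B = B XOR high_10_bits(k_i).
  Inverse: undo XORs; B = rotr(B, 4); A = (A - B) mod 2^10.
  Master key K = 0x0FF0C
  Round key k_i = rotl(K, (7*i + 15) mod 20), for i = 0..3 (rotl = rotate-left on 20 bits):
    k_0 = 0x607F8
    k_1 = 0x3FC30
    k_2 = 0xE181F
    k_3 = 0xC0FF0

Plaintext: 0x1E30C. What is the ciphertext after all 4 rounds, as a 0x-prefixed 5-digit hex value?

s_0 = plaintext = 0x1E30C
s_1 = Round(s_0, k_0) = 0x1F14D
s_2 = Round(s_1, k_1) = 0x7E42A
s_3 = Round(s_2, k_2) = 0x8F126
s_4 = Round(s_3, k_3) = 0x24967

0x24967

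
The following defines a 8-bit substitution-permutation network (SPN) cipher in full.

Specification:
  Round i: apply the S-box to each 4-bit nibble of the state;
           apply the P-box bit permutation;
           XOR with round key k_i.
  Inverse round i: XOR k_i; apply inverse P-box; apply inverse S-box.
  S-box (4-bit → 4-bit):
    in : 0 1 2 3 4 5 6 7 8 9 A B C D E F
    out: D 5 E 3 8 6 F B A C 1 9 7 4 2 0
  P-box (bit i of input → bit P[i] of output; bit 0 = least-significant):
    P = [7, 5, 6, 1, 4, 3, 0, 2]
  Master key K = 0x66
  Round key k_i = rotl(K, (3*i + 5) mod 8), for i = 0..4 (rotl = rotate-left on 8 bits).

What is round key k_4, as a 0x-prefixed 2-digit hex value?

0xCC

K = 0x66
k_0 = rotl(K, (3*0+5) mod 8) = rotl(K, 5) = 0xCC
k_1 = rotl(K, (3*1+5) mod 8) = rotl(K, 0) = 0x66
k_2 = rotl(K, (3*2+5) mod 8) = rotl(K, 3) = 0x33
k_3 = rotl(K, (3*3+5) mod 8) = rotl(K, 6) = 0x99
k_4 = rotl(K, (3*4+5) mod 8) = rotl(K, 1) = 0xCC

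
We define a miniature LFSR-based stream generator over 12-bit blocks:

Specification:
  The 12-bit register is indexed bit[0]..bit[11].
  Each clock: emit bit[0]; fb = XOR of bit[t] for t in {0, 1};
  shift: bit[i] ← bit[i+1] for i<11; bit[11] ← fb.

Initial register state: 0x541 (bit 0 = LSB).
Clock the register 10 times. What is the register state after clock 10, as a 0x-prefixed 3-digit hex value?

reg_0 = 0x541
clock 1: out=1, reg = 0xAA0
clock 2: out=0, reg = 0x550
clock 3: out=0, reg = 0x2A8
clock 4: out=0, reg = 0x154
clock 5: out=0, reg = 0x0AA
clock 6: out=0, reg = 0x855
clock 7: out=1, reg = 0xC2A
clock 8: out=0, reg = 0xE15
clock 9: out=1, reg = 0xF0A
clock 10: out=0, reg = 0xF85

0xF85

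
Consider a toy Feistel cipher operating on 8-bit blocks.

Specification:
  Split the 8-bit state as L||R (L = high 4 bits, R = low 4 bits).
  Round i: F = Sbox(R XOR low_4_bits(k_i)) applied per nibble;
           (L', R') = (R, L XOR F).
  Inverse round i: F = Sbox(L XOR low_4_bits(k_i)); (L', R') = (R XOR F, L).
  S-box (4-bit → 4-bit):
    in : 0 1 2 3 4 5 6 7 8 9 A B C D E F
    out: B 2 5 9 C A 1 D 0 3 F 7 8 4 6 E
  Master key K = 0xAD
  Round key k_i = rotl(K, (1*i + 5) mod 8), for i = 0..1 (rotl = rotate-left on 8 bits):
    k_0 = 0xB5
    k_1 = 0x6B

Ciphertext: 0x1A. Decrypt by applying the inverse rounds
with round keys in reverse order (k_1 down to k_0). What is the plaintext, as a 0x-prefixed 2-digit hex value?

s_0 = ciphertext = 0x1A
s_1 = InvRound(s_0, k_1) = 0x51
s_2 = InvRound(s_1, k_0) = 0xA5

0xA5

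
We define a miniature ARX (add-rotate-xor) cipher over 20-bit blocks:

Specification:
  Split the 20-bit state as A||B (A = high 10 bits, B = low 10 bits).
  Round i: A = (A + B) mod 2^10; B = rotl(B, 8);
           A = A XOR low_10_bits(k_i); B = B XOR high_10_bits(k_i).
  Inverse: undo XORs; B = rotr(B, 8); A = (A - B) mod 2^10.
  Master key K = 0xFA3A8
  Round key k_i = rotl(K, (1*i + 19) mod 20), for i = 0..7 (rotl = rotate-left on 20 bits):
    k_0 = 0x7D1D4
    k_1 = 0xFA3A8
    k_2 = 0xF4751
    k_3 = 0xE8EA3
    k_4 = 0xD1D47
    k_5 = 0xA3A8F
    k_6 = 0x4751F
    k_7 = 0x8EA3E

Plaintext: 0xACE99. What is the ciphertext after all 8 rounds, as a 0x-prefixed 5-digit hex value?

s_0 = plaintext = 0xACE99
s_1 = Round(s_0, k_0) = 0x26052
s_2 = Round(s_1, k_1) = 0xD09FC
s_3 = Round(s_2, k_2) = 0x9BFAE
s_4 = Round(s_3, k_3) = 0x2F948
s_5 = Round(s_4, k_4) = 0xD0715
s_6 = Round(s_5, k_5) = 0x3674B
s_7 = Round(s_6, k_6) = 0x4EECF
s_8 = Round(s_7, k_7) = 0x8D189

0x8D189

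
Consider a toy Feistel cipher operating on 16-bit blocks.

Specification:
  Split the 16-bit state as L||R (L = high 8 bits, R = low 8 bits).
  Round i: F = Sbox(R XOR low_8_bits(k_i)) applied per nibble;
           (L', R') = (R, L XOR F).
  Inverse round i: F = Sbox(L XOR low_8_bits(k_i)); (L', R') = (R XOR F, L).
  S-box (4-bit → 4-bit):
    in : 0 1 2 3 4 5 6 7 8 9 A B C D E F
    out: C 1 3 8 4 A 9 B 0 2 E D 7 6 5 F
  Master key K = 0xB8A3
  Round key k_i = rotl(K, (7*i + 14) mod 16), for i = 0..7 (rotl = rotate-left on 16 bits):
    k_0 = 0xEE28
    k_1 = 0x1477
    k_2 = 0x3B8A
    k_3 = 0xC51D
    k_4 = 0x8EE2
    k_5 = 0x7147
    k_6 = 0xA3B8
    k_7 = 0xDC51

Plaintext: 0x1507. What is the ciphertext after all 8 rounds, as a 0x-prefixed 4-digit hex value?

s_0 = plaintext = 0x1507
s_1 = Round(s_0, k_0) = 0x072A
s_2 = Round(s_1, k_1) = 0x2AA1
s_3 = Round(s_2, k_2) = 0xA117
s_4 = Round(s_3, k_3) = 0x176F
s_5 = Round(s_4, k_4) = 0x6F11
s_6 = Round(s_5, k_5) = 0x11C6
s_7 = Round(s_6, k_6) = 0xC6A4
s_8 = Round(s_7, k_7) = 0xA43C

0xA43C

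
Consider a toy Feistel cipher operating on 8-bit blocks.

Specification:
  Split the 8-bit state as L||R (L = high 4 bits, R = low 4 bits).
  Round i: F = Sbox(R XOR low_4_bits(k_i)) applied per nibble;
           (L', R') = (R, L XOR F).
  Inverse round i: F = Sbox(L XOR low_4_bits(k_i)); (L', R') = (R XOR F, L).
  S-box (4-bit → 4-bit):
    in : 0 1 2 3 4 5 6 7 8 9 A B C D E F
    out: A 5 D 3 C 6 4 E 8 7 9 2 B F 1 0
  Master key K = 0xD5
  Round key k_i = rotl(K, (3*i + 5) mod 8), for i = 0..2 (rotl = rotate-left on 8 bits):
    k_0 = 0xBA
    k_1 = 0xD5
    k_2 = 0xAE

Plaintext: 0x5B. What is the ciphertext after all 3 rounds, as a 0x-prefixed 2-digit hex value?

0xD3

s_0 = plaintext = 0x5B
s_1 = Round(s_0, k_0) = 0xB0
s_2 = Round(s_1, k_1) = 0x0D
s_3 = Round(s_2, k_2) = 0xD3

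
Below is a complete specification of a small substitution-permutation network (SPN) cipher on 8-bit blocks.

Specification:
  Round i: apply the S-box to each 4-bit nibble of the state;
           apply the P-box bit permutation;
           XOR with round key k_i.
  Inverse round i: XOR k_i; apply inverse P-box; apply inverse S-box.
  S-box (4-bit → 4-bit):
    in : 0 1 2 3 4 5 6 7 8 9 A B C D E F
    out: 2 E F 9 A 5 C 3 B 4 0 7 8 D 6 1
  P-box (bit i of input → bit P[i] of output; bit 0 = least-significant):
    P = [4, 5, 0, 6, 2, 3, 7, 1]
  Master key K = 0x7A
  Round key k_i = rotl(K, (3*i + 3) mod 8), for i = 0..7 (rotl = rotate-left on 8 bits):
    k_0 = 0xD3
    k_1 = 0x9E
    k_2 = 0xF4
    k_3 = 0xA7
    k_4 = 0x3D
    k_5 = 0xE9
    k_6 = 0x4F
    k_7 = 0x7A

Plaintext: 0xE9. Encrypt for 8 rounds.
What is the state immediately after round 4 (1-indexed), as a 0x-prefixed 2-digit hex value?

s_0 = plaintext = 0xE9
s_1 = Round(s_0, k_0) = 0x5A
s_2 = Round(s_1, k_1) = 0x1A
s_3 = Round(s_2, k_2) = 0x7E
s_4 = Round(s_3, k_3) = 0x8A
s_5 = Round(s_4, k_4) = 0x33
s_6 = Round(s_5, k_5) = 0xBF
s_7 = Round(s_6, k_6) = 0xD3
s_8 = Round(s_7, k_7) = 0xAC

0x8A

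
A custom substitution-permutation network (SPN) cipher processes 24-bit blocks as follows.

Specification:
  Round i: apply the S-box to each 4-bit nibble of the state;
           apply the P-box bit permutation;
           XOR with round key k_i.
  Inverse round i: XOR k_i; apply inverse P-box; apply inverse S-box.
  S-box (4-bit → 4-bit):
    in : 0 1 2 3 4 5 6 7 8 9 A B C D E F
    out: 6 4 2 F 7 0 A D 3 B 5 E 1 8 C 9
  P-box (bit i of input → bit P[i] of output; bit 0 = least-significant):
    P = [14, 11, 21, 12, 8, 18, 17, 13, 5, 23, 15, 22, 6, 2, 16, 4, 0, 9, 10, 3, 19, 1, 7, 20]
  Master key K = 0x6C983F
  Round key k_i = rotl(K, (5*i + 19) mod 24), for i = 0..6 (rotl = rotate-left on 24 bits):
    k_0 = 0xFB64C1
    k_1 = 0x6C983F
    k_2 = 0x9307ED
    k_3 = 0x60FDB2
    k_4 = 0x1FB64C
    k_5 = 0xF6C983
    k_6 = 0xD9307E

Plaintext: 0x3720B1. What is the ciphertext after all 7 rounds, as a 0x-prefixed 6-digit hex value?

s_0 = plaintext = 0x3720B1
s_1 = Round(s_0, k_0) = 0x45C04E
s_2 = Round(s_1, k_1) = 0xC209FD
s_3 = Round(s_2, k_2) = 0x5A34C9
s_4 = Round(s_3, k_3) = 0xE120C7
s_5 = Round(s_4, k_4) = 0xAF63C8
s_6 = Round(s_5, k_5) = 0x3E003E
s_7 = Round(s_6, k_6) = 0x6685F0

0x6685F0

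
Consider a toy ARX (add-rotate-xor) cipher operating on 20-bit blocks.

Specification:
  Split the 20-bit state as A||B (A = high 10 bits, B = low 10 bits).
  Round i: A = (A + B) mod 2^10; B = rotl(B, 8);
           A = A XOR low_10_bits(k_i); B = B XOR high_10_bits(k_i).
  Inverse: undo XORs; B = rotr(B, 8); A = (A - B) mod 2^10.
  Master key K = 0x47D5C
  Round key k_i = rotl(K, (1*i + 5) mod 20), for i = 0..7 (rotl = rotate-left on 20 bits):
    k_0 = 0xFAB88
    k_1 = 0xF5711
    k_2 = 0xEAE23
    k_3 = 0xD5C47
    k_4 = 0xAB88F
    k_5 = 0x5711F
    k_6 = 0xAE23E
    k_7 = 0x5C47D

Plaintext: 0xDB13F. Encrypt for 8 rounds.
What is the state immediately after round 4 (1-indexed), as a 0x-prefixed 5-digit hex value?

s_0 = plaintext = 0xDB13F
s_1 = Round(s_0, k_0) = 0xC8CA5
s_2 = Round(s_1, k_1) = 0x366FC
s_3 = Round(s_2, k_2) = 0x7DB14
s_4 = Round(s_3, k_3) = 0x53792
s_5 = Round(s_4, k_4) = 0x1404A
s_6 = Round(s_5, k_5) = 0x6174E
s_7 = Round(s_6, k_6) = 0xBB46B
s_8 = Round(s_7, k_7) = 0xC966B

0x53792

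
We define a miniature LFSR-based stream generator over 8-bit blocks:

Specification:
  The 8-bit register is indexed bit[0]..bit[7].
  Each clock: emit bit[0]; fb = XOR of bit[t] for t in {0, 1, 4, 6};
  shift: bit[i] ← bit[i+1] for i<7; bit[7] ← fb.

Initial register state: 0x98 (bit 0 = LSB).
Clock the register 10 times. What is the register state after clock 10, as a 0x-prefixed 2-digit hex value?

0xF8

reg_0 = 0x98
clock 1: out=0, reg = 0xCC
clock 2: out=0, reg = 0xE6
clock 3: out=0, reg = 0x73
clock 4: out=1, reg = 0x39
clock 5: out=1, reg = 0x1C
clock 6: out=0, reg = 0x8E
clock 7: out=0, reg = 0xC7
clock 8: out=1, reg = 0xE3
clock 9: out=1, reg = 0xF1
clock 10: out=1, reg = 0xF8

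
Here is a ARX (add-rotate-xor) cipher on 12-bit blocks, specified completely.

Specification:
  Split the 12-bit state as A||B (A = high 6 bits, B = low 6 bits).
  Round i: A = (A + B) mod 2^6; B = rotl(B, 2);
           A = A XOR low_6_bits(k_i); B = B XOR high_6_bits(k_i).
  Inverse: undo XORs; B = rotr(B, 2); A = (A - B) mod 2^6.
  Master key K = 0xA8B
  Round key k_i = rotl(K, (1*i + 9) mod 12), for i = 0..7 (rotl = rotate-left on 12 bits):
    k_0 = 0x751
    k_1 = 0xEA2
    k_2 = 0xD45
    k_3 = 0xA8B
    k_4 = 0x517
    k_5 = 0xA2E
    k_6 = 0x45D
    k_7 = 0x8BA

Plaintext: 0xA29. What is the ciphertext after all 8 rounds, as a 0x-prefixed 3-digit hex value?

0x2DB

s_0 = plaintext = 0xA29
s_1 = Round(s_0, k_0) = 0x03B
s_2 = Round(s_1, k_1) = 0x655
s_3 = Round(s_2, k_2) = 0xAE0
s_4 = Round(s_3, k_3) = 0x028
s_5 = Round(s_4, k_4) = 0xFF6
s_6 = Round(s_5, k_5) = 0x6F3
s_7 = Round(s_6, k_6) = 0x4DE
s_8 = Round(s_7, k_7) = 0x2DB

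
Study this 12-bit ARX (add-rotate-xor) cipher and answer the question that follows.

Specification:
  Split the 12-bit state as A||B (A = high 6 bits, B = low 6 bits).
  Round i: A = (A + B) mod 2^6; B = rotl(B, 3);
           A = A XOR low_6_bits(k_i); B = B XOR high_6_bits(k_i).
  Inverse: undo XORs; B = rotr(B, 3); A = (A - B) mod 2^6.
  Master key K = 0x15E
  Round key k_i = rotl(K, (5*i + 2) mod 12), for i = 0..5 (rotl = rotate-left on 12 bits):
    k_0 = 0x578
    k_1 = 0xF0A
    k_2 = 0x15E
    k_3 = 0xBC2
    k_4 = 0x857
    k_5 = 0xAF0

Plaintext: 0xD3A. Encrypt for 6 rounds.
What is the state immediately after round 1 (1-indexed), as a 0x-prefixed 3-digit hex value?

s_0 = plaintext = 0xD3A
s_1 = Round(s_0, k_0) = 0x582
s_2 = Round(s_1, k_1) = 0x4AC
s_3 = Round(s_2, k_2) = 0x820
s_4 = Round(s_3, k_3) = 0x0AB
s_5 = Round(s_4, k_4) = 0xEBC
s_6 = Round(s_5, k_5) = 0x18C

0x582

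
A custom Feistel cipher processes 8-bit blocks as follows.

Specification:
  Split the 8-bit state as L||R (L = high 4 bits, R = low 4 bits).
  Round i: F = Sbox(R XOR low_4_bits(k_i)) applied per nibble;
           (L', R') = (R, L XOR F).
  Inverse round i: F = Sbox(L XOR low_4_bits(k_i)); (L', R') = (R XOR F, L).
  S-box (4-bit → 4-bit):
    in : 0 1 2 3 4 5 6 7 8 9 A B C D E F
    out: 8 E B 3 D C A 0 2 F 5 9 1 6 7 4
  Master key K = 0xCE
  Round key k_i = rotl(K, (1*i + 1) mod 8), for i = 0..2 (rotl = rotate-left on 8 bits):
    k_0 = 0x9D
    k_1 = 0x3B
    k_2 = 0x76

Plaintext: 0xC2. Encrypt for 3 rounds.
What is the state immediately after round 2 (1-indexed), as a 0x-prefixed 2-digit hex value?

s_0 = plaintext = 0xC2
s_1 = Round(s_0, k_0) = 0x28
s_2 = Round(s_1, k_1) = 0x81
s_3 = Round(s_2, k_2) = 0x18

0x81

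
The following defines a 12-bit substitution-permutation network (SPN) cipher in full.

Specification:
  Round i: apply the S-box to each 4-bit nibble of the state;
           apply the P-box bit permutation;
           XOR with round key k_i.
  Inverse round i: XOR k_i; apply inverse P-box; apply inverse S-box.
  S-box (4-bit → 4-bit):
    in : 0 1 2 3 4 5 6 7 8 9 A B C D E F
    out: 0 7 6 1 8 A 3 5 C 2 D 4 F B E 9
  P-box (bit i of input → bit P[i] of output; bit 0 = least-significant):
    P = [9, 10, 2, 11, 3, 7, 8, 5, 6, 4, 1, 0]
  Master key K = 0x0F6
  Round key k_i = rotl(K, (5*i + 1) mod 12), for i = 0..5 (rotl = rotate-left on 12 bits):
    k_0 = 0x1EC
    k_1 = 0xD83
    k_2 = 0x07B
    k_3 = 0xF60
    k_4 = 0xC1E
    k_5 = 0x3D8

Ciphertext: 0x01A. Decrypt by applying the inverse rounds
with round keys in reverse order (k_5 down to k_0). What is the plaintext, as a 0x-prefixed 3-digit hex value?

s_0 = ciphertext = 0x01A
s_1 = InvRound(s_0, k_5) = 0x723
s_2 = InvRound(s_1, k_4) = 0x5AA
s_3 = InvRound(s_2, k_3) = 0x76F
s_4 = InvRound(s_3, k_2) = 0x9B1
s_5 = InvRound(s_4, k_1) = 0x249
s_6 = InvRound(s_5, k_0) = 0x4E7

0x4E7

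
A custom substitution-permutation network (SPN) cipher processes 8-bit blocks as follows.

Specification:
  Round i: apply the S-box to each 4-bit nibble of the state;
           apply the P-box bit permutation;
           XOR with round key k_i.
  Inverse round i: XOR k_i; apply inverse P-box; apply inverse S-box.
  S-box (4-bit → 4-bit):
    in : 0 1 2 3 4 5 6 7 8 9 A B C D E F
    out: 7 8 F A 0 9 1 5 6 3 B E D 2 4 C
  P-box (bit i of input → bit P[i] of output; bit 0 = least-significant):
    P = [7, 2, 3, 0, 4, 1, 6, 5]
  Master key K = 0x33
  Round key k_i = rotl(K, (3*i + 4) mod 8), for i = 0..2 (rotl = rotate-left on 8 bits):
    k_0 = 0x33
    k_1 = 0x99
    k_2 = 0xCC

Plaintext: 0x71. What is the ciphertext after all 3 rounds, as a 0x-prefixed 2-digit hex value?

0x9E

s_0 = plaintext = 0x71
s_1 = Round(s_0, k_0) = 0x62
s_2 = Round(s_1, k_1) = 0x04
s_3 = Round(s_2, k_2) = 0x9E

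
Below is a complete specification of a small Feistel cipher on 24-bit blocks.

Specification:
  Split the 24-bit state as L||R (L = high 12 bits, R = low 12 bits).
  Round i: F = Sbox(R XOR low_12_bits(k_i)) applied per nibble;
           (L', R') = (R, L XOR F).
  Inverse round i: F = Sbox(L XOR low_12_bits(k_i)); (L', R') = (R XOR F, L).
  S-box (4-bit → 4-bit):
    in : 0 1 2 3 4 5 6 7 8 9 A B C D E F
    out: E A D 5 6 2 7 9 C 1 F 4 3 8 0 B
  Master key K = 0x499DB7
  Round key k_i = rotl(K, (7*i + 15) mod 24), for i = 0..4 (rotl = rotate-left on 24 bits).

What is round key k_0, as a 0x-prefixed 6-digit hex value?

0xDBA4CE

K = 0x499DB7
k_0 = rotl(K, (7*0+15) mod 24) = rotl(K, 15) = 0xDBA4CE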